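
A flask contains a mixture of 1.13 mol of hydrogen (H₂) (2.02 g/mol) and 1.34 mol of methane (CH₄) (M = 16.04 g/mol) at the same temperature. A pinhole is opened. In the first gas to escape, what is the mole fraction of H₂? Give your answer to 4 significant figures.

Each component's effusion rate ∝ (its partial pressure)·(1/√M) ∝ n_i/√M_i.
Mole fraction of H₂ in the effusate = (n_H₂/√M_H₂) / (n_H₂/√M_H₂ + n_CH₄/√M_CH₄)
= (1.13/√2.02) / (1.13/√2.02 + 1.34/√16.04) = 0.7951/(0.7951 + 0.3346) = 0.7038.

0.7038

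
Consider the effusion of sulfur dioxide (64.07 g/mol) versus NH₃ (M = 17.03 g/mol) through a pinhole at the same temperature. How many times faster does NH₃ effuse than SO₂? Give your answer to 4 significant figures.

By Graham's law, rate_NH₃/rate_SO₂ = √(M_SO₂/M_NH₃) = √(64.07/17.03) = √3.762 = 1.940.

1.940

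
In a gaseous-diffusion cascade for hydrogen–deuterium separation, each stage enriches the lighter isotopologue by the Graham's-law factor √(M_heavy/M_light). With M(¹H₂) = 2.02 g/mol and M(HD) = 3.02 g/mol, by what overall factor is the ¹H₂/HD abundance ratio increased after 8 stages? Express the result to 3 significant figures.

5.00

Each stage multiplies the ratio by α = √(3.02/2.02), so after 8 stages the overall factor is α^8 = (3.02/2.02)^(8/2).
= 1.49505^4 = 5.00.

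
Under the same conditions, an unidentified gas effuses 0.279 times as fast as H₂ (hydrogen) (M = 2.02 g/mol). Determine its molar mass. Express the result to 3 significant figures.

26.0 g/mol

From Graham's law, rate_X/rate_H₂ = √(M_H₂/M_X).
0.279 = √(2.02/M_X)
M_X = 2.02 / 0.279² = 2.02 / 0.07784 = 26.0 g/mol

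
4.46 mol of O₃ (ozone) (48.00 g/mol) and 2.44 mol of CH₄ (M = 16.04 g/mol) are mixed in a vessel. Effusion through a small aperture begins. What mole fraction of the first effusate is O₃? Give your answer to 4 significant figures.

0.5138

Each component's effusion rate ∝ (its partial pressure)·(1/√M) ∝ n_i/√M_i.
x_O₃(eff) = (n_O₃/√M_O₃) / (n_O₃/√M_O₃ + n_CH₄/√M_CH₄)
= (4.46/√48.00) / (4.46/√48.00 + 2.44/√16.04) = 0.6437/(0.6437 + 0.6092) = 0.5138.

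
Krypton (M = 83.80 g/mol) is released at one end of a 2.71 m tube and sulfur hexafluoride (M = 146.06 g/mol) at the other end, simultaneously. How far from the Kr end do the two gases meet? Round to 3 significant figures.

1.54 m

Graham's law gives d_Kr/d_SF₆ = rate_Kr/rate_SF₆ = √(M_SF₆/M_Kr) = √(146.06/83.80) = 1.320.
With d_Kr + d_SF₆ = 2.71 m, d_SF₆ = 2.71/(1 + 1.320) = 1.168 m.
d_Kr = 2.71 − 1.168 = 1.54 m.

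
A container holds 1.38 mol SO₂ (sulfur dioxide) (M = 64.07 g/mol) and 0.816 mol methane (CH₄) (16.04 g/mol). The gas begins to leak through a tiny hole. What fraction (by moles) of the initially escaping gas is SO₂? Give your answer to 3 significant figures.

0.458

Each component's effusion rate ∝ (its partial pressure)·(1/√M) ∝ n_i/√M_i.
Mole fraction of SO₂ in the effusate = (n_SO₂/√M_SO₂) / (n_SO₂/√M_SO₂ + n_CH₄/√M_CH₄)
= (1.38/√64.07) / (1.38/√64.07 + 0.816/√16.04) = 0.1724/(0.1724 + 0.2037) = 0.458.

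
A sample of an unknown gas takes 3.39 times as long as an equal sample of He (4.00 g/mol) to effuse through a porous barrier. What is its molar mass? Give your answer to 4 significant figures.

45.97 g/mol

From Graham's law, t_X/t_He = √(M_X/M_He).
3.39 = √(M_X/4.00)
M_X = 4.00 × 3.39² = 4.00 × 11.49 = 45.97 g/mol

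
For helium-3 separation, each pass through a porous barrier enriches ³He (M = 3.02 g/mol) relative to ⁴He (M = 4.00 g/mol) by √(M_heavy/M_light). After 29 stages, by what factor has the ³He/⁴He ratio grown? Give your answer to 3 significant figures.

After 29 stages the ratio has grown by (√(4.00/3.02))^29 = (4.00/3.02)^(29/2).
= 1.32450^(29/2) = 58.9.

58.9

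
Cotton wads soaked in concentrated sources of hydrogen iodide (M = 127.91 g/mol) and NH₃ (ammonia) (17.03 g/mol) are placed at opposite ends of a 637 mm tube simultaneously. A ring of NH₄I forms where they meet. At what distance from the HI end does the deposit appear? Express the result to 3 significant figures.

Graham's law gives d_HI/d_NH₃ = rate_HI/rate_NH₃ = √(M_NH₃/M_HI) = √(17.03/127.91) = 0.3649.
With d_HI + d_NH₃ = 637 mm, d_NH₃ = 637/(1 + 0.3649) = 466.7 mm.
d_HI = 637 − 466.7 = 170 mm.

170 mm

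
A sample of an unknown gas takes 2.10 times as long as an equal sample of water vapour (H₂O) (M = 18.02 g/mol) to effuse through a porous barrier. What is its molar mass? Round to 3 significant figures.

79.5 g/mol

Using Graham's law: t_X/t_H₂O = √(M_X/M_H₂O).
2.10 = √(M_X/18.02)
M_X = 18.02 × 2.10² = 18.02 × 4.410 = 79.5 g/mol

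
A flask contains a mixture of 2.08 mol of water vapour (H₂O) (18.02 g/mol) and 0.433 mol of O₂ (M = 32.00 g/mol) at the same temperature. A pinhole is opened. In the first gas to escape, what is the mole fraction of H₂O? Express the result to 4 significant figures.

0.8649

Effusion rate of each component ∝ n_i/√M_i (partial pressure × 1/√M).
x_H₂O(eff) = (n_H₂O/√M_H₂O) / (n_H₂O/√M_H₂O + n_O₂/√M_O₂)
= (2.08/√18.02) / (2.08/√18.02 + 0.433/√32.00) = 0.4900/(0.4900 + 0.07654) = 0.8649.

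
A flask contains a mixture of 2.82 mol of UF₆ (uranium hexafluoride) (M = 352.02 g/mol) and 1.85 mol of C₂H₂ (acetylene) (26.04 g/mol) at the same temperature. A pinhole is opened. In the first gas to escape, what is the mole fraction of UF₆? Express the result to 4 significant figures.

0.2931

The effusion rate of species i is ∝ p_i/√M_i ∝ n_i/√M_i.
Mole fraction of UF₆ in the effusate = (n_UF₆/√M_UF₆) / (n_UF₆/√M_UF₆ + n_C₂H₂/√M_C₂H₂)
= (2.82/√352.02) / (2.82/√352.02 + 1.85/√26.04) = 0.1503/(0.1503 + 0.3625) = 0.2931.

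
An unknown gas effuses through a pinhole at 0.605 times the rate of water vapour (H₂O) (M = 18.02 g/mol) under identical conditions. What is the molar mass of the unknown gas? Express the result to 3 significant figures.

49.2 g/mol

Using Graham's law: rate_X/rate_H₂O = √(M_H₂O/M_X).
0.605 = √(18.02/M_X)
M_X = 18.02 / 0.605² = 18.02 / 0.3660 = 49.2 g/mol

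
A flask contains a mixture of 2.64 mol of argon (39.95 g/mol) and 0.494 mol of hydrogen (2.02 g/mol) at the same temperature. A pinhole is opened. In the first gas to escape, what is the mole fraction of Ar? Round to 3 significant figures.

The effusion rate of species i is ∝ p_i/√M_i ∝ n_i/√M_i.
So x_Ar in the escaping gas = (n_Ar/√M_Ar) / Σ(n_i/√M_i)
= (2.64/√39.95) / (2.64/√39.95 + 0.494/√2.02) = 0.4177/(0.4177 + 0.3476) = 0.546.

0.546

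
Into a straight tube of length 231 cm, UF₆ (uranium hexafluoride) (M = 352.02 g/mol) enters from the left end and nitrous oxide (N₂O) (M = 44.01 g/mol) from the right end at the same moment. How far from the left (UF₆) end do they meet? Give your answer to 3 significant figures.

60.3 cm

Graham's law gives d_UF₆/d_N₂O = rate_UF₆/rate_N₂O = √(M_N₂O/M_UF₆) = √(44.01/352.02) = 0.3536.
With d_UF₆ + d_N₂O = 231 cm, d_N₂O = 231/(1 + 0.3536) = 170.7 cm.
d_UF₆ = 231 − 170.7 = 60.3 cm.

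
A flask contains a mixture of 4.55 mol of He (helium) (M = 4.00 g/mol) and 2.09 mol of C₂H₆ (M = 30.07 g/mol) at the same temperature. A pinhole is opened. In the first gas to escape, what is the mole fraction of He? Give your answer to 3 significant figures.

Effusion rate of each component ∝ n_i/√M_i (partial pressure × 1/√M).
x_He(eff) = (n_He/√M_He) / (n_He/√M_He + n_C₂H₆/√M_C₂H₆)
= (4.55/√4.00) / (4.55/√4.00 + 2.09/√30.07) = 2.275/(2.275 + 0.3811) = 0.857.

0.857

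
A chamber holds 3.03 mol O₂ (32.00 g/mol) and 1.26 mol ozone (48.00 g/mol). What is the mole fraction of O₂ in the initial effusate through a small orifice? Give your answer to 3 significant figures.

Rate_i ∝ x_i/√M_i (Graham's law weighted by mole fraction), so the effusate composition follows n_i/√M_i.
Mole fraction of O₂ in the effusate = (n_O₂/√M_O₂) / (n_O₂/√M_O₂ + n_O₃/√M_O₃)
= (3.03/√32.00) / (3.03/√32.00 + 1.26/√48.00) = 0.5356/(0.5356 + 0.1819) = 0.747.

0.747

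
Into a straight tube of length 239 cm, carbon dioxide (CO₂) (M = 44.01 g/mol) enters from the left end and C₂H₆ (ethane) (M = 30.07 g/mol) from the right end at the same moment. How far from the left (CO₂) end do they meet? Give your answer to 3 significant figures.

Distances travelled in equal time are proportional to diffusion rates, so d_CO₂/d_C₂H₆ = √(M_C₂H₆/M_CO₂) = √(30.07/44.01) = 0.8266.
With d_CO₂ + d_C₂H₆ = 239 cm, d_C₂H₆ = 239/(1 + 0.8266) = 130.8 cm.
d_CO₂ = 239 − 130.8 = 108 cm.

108 cm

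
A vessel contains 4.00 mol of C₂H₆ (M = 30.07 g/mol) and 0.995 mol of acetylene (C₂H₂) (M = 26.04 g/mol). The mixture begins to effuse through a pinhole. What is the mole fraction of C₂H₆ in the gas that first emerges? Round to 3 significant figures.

0.789

Effusion rate of each component ∝ n_i/√M_i (partial pressure × 1/√M).
Mole fraction of C₂H₆ in the effusate = (n_C₂H₆/√M_C₂H₆) / (n_C₂H₆/√M_C₂H₆ + n_C₂H₂/√M_C₂H₂)
= (4.00/√30.07) / (4.00/√30.07 + 0.995/√26.04) = 0.7294/(0.7294 + 0.1950) = 0.789.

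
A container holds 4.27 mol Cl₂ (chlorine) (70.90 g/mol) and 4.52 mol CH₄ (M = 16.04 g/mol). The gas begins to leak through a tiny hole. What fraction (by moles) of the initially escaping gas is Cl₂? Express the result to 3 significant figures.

Each component's effusion rate ∝ (its partial pressure)·(1/√M) ∝ n_i/√M_i.
So x_Cl₂ in the escaping gas = (n_Cl₂/√M_Cl₂) / Σ(n_i/√M_i)
= (4.27/√70.90) / (4.27/√70.90 + 4.52/√16.04) = 0.5071/(0.5071 + 1.129) = 0.310.

0.310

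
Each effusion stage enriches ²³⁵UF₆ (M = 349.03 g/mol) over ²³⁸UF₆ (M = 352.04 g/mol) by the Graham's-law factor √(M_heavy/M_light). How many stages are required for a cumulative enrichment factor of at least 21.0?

With α = √(352.04/349.03) per stage, ln α = ½ ln(1.00862) = 0.004293.
Need α^N ≥ 21.0 ⇒ N ≥ ln(21.0) / ln α = 3.045 / 0.004293 = 709.11.
So at least 710 stages are needed.

710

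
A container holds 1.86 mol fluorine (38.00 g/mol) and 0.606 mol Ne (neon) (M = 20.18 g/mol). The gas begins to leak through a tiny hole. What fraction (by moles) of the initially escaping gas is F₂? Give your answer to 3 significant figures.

Effusion rate of each component ∝ n_i/√M_i (partial pressure × 1/√M).
x_F₂(eff) = (n_F₂/√M_F₂) / (n_F₂/√M_F₂ + n_Ne/√M_Ne)
= (1.86/√38.00) / (1.86/√38.00 + 0.606/√20.18) = 0.3017/(0.3017 + 0.1349) = 0.691.

0.691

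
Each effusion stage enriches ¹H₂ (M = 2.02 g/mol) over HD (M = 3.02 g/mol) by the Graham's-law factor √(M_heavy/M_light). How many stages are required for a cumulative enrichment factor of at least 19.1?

15

With α = √(3.02/2.02) per stage, ln α = ½ ln(1.49505) = 0.2011.
Need α^N ≥ 19.1 ⇒ N ≥ ln(19.1) / ln α = 2.950 / 0.2011 = 14.67.
Minimum whole number of stages: N = 15.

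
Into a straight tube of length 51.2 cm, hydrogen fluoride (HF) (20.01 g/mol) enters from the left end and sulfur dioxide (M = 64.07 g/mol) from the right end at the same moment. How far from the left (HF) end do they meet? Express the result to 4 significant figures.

In equal time, each gas travels a distance ∝ its rate ∝ 1/√M, so d_HF/d_SO₂ = √(M_SO₂/M_HF) = √(64.07/20.01) = 1.789.
With d_HF + d_SO₂ = 51.2 cm, d_SO₂ = 51.2/(1 + 1.789) = 18.36 cm.
d_HF = 51.2 − 18.36 = 32.84 cm.

32.84 cm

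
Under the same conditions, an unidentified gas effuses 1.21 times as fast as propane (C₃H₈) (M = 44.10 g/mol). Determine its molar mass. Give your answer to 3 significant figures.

30.1 g/mol

Using Graham's law: rate_X/rate_C₃H₈ = √(M_C₃H₈/M_X).
1.21 = √(44.10/M_X)
M_X = 44.10 / 1.21² = 44.10 / 1.464 = 30.1 g/mol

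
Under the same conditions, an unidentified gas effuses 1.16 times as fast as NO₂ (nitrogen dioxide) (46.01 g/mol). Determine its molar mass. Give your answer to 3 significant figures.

34.2 g/mol

By Graham's law, rate_X/rate_NO₂ = √(M_NO₂/M_X).
1.16 = √(46.01/M_X)
M_X = 46.01 / 1.16² = 46.01 / 1.346 = 34.2 g/mol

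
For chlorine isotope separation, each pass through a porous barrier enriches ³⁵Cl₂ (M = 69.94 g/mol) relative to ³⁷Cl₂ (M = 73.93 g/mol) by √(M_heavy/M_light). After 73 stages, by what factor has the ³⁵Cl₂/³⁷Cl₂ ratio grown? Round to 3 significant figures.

7.58

After 73 stages the ratio has grown by (√(73.93/69.94))^73 = (73.93/69.94)^(73/2).
= 1.05705^(73/2) = 7.58.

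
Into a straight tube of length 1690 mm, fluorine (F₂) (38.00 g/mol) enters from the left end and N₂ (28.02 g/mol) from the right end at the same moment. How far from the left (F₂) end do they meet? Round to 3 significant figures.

781 mm

Distances travelled in equal time are proportional to diffusion rates, so d_F₂/d_N₂ = √(M_N₂/M_F₂) = √(28.02/38.00) = 0.8587.
With d_F₂ + d_N₂ = 1690 mm, d_N₂ = 1690/(1 + 0.8587) = 909.2 mm.
d_F₂ = 1690 − 909.2 = 781 mm.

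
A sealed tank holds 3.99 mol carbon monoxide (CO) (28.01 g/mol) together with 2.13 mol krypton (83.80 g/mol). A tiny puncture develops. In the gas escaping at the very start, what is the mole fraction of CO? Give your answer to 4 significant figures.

Each component's effusion rate ∝ (its partial pressure)·(1/√M) ∝ n_i/√M_i.
So x_CO in the escaping gas = (n_CO/√M_CO) / Σ(n_i/√M_i)
= (3.99/√28.01) / (3.99/√28.01 + 2.13/√83.80) = 0.7539/(0.7539 + 0.2327) = 0.7642.

0.7642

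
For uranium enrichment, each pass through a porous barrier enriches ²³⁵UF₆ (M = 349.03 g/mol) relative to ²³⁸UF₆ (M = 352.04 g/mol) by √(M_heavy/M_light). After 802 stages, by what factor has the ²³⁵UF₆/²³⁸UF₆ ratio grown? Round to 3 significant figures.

31.3

Each stage multiplies the ratio by α = √(352.04/349.03), so after 802 stages the overall factor is α^802 = (352.04/349.03)^(802/2).
= 1.00862^401 = 31.3.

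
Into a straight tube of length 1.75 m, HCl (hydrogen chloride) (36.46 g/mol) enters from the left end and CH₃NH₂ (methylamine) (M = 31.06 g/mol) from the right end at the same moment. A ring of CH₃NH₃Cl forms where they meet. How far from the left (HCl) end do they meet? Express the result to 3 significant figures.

Distances travelled in equal time are proportional to diffusion rates, so d_HCl/d_CH₃NH₂ = √(M_CH₃NH₂/M_HCl) = √(31.06/36.46) = 0.9230.
With d_HCl + d_CH₃NH₂ = 1.75 m, d_CH₃NH₂ = 1.75/(1 + 0.9230) = 0.9100 m.
d_HCl = 1.75 − 0.9100 = 0.840 m.

0.840 m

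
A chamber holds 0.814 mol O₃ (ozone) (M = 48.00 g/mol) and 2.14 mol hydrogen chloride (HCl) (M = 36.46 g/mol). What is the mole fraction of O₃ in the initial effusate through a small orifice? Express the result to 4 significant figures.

0.2490

Each component's effusion rate ∝ (its partial pressure)·(1/√M) ∝ n_i/√M_i.
So x_O₃ in the escaping gas = (n_O₃/√M_O₃) / Σ(n_i/√M_i)
= (0.814/√48.00) / (0.814/√48.00 + 2.14/√36.46) = 0.1175/(0.1175 + 0.3544) = 0.2490.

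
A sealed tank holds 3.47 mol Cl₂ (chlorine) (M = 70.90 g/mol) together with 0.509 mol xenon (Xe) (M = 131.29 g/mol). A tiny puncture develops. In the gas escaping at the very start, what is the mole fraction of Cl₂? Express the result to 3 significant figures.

0.903

Rate_i ∝ x_i/√M_i (Graham's law weighted by mole fraction), so the effusate composition follows n_i/√M_i.
So x_Cl₂ in the escaping gas = (n_Cl₂/√M_Cl₂) / Σ(n_i/√M_i)
= (3.47/√70.90) / (3.47/√70.90 + 0.509/√131.29) = 0.4121/(0.4121 + 0.04442) = 0.903.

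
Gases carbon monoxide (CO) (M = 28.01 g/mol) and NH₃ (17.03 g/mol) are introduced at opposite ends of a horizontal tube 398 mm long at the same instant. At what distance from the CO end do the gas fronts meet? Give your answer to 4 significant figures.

174.4 mm

In equal time, each gas travels a distance ∝ its rate ∝ 1/√M, so d_CO/d_NH₃ = √(M_NH₃/M_CO) = √(17.03/28.01) = 0.7797.
With d_CO + d_NH₃ = 398 mm, d_NH₃ = 398/(1 + 0.7797) = 223.6 mm.
d_CO = 398 − 223.6 = 174.4 mm.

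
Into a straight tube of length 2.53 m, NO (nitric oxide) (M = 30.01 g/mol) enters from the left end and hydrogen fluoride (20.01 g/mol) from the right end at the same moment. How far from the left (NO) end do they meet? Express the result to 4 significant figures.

In equal time, each gas travels a distance ∝ its rate ∝ 1/√M, so d_NO/d_HF = √(M_HF/M_NO) = √(20.01/30.01) = 0.8166.
With d_NO + d_HF = 2.53 m, d_HF = 2.53/(1 + 0.8166) = 1.393 m.
d_NO = 2.53 − 1.393 = 1.137 m.

1.137 m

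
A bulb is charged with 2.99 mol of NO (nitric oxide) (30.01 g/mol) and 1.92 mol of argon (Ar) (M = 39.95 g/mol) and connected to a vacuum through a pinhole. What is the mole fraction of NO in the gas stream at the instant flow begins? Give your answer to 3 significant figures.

The effusion rate of species i is ∝ p_i/√M_i ∝ n_i/√M_i.
Mole fraction of NO in the effusate = (n_NO/√M_NO) / (n_NO/√M_NO + n_Ar/√M_Ar)
= (2.99/√30.01) / (2.99/√30.01 + 1.92/√39.95) = 0.5458/(0.5458 + 0.3038) = 0.642.

0.642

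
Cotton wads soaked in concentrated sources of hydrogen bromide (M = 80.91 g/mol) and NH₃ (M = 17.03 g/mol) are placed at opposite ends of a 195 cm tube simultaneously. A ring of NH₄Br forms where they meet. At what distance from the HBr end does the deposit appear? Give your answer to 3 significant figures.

61.3 cm

The fronts meet when d_HBr + d_NH₃ = L with d_HBr/d_NH₃ = √(M_NH₃/M_HBr) (Graham's law). Here √(M_NH₃/M_HBr) = √(17.03/80.91) = 0.4588.
With d_HBr + d_NH₃ = 195 cm, d_NH₃ = 195/(1 + 0.4588) = 133.7 cm.
d_HBr = 195 − 133.7 = 61.3 cm.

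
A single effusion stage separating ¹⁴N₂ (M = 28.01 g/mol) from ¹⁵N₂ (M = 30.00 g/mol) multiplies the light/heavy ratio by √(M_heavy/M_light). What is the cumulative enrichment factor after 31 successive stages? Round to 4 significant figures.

After 31 stages the ratio has grown by (√(30.00/28.01))^31 = (30.00/28.01)^(31/2).
= 1.07105^(31/2) = 2.898.

2.898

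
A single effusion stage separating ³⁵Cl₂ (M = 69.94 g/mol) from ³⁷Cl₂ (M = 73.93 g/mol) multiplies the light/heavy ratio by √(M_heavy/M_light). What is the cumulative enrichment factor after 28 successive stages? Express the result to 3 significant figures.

Overall factor = α^28 with α = √(73.93/69.94), i.e. (73.93/69.94)^(28/2).
= 1.05705^14 = 2.17.

2.17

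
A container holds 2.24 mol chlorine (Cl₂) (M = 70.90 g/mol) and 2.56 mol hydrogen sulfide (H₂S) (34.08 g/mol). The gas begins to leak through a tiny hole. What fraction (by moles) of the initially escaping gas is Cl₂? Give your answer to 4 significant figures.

0.3776

Rate_i ∝ x_i/√M_i (Graham's law weighted by mole fraction), so the effusate composition follows n_i/√M_i.
x_Cl₂(eff) = (n_Cl₂/√M_Cl₂) / (n_Cl₂/√M_Cl₂ + n_H₂S/√M_H₂S)
= (2.24/√70.90) / (2.24/√70.90 + 2.56/√34.08) = 0.2660/(0.2660 + 0.4385) = 0.3776.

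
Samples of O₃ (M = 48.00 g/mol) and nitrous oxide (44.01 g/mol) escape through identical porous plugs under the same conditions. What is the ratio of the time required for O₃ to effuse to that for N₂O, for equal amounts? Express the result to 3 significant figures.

1.04

By Graham's law, t_O₃/t_N₂O = √(M_O₃/M_N₂O) = √(48.00/44.01) = √1.091 = 1.04.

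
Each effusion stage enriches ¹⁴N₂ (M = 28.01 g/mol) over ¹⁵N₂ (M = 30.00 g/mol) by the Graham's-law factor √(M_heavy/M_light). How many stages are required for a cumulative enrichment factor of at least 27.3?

97

Per stage α = (30.00/28.01)^(1/2) = 1.07105^0.5, giving ln α = 0.03432.
Need α^N ≥ 27.3 ⇒ N ≥ ln(27.3) / ln α = 3.307 / 0.03432 = 96.36.
So at least 97 stages are needed.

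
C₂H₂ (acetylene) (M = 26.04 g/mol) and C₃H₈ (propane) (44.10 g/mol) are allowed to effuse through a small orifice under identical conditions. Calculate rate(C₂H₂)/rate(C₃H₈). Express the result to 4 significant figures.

From Graham's law, rate_C₂H₂/rate_C₃H₈ = √(M_C₃H₈/M_C₂H₂) = √(44.10/26.04) = √1.694 = 1.301.

1.301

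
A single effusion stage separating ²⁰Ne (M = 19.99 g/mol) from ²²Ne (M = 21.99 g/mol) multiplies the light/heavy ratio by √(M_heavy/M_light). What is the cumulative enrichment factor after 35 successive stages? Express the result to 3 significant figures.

5.31

Each stage multiplies the ratio by α = √(21.99/19.99), so after 35 stages the overall factor is α^35 = (21.99/19.99)^(35/2).
= 1.10005^(35/2) = 5.31.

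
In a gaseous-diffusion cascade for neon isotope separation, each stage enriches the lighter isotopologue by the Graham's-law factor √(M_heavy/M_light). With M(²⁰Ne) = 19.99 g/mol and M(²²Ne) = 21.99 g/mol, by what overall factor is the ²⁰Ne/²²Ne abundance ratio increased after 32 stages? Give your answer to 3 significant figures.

After 32 stages the ratio has grown by (√(21.99/19.99))^32 = (21.99/19.99)^(32/2).
= 1.10005^16 = 4.60.

4.60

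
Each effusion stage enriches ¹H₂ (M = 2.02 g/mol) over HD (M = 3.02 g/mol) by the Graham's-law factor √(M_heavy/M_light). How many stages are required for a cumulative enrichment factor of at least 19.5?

Per stage α = (3.02/2.02)^(1/2) = 1.49505^0.5, giving ln α = 0.2011.
Need α^N ≥ 19.5 ⇒ N ≥ ln(19.5) / ln α = 2.970 / 0.2011 = 14.77.
Rounding up, N = 15 stages.

15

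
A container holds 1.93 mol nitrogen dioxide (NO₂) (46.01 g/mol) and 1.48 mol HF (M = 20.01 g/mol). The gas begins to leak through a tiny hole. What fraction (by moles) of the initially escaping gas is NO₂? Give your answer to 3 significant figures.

Rate_i ∝ x_i/√M_i (Graham's law weighted by mole fraction), so the effusate composition follows n_i/√M_i.
So x_NO₂ in the escaping gas = (n_NO₂/√M_NO₂) / Σ(n_i/√M_i)
= (1.93/√46.01) / (1.93/√46.01 + 1.48/√20.01) = 0.2845/(0.2845 + 0.3309) = 0.462.

0.462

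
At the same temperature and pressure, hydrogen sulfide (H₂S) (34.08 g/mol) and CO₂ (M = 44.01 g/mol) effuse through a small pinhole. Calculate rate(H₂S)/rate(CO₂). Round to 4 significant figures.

Since effusion rate ∝ 1/√M, rate_H₂S/rate_CO₂ = √(M_CO₂/M_H₂S) = √(44.01/34.08) = √1.291 = 1.136.

1.136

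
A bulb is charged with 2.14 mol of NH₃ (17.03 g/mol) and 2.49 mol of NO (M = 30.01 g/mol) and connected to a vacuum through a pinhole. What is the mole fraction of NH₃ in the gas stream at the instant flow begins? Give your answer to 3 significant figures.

Rate_i ∝ x_i/√M_i (Graham's law weighted by mole fraction), so the effusate composition follows n_i/√M_i.
Mole fraction of NH₃ in the effusate = (n_NH₃/√M_NH₃) / (n_NH₃/√M_NH₃ + n_NO/√M_NO)
= (2.14/√17.03) / (2.14/√17.03 + 2.49/√30.01) = 0.5186/(0.5186 + 0.4545) = 0.533.

0.533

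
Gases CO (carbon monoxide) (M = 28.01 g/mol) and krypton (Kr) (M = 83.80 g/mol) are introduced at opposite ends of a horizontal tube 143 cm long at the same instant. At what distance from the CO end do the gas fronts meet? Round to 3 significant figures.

Graham's law gives d_CO/d_Kr = rate_CO/rate_Kr = √(M_Kr/M_CO) = √(83.80/28.01) = 1.730.
With d_CO + d_Kr = 143 cm, d_Kr = 143/(1 + 1.730) = 52.39 cm.
d_CO = 143 − 52.39 = 90.6 cm.

90.6 cm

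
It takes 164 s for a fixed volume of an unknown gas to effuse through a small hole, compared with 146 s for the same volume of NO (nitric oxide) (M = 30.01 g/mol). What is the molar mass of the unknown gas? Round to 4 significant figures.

37.87 g/mol

Since effusion rate ∝ 1/√M, t_X/t_NO = √(M_X/M_NO).
164/146 = 1.123 = √(M_X/30.01)
M_X = 30.01 × 1.123² = 30.01 × 1.262 = 37.87 g/mol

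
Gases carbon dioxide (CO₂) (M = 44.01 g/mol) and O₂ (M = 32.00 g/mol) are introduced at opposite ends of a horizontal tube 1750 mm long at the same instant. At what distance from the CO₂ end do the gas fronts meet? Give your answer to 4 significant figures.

Distances travelled in equal time are proportional to diffusion rates, so d_CO₂/d_O₂ = √(M_O₂/M_CO₂) = √(32.00/44.01) = 0.8527.
With d_CO₂ + d_O₂ = 1750 mm, d_O₂ = 1750/(1 + 0.8527) = 944.6 mm.
d_CO₂ = 1750 − 944.6 = 805.4 mm.

805.4 mm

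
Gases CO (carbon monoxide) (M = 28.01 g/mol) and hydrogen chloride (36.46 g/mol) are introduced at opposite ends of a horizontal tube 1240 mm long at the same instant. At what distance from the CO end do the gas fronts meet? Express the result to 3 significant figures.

661 mm

The fronts meet when d_CO + d_HCl = L with d_CO/d_HCl = √(M_HCl/M_CO) (Graham's law). Here √(M_HCl/M_CO) = √(36.46/28.01) = 1.141.
With d_CO + d_HCl = 1240 mm, d_HCl = 1240/(1 + 1.141) = 579.2 mm.
d_CO = 1240 − 579.2 = 661 mm.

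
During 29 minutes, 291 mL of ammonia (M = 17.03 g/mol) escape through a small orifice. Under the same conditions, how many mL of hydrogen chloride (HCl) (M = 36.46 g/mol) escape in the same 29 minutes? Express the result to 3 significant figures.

Graham's law gives rate_HCl/rate_NH₃ = √(M_NH₃/M_HCl) = √(17.03/36.46) = √0.4671 = 0.6834.
So the volume for HCl is 291 × 0.6834 = 199 mL.

199 mL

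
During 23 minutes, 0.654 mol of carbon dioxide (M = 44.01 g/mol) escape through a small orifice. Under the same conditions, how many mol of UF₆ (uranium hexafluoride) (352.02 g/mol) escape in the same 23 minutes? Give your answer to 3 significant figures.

Since effusion rate ∝ 1/√M, rate_UF₆/rate_CO₂ = √(M_CO₂/M_UF₆) = √(44.01/352.02) = √0.1250 = 0.3536.
So the amount for UF₆ is 0.654 × 0.3536 = 0.231 mol.

0.231 mol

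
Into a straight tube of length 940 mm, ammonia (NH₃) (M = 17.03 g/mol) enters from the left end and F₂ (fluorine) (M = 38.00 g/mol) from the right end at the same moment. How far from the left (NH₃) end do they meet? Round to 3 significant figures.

The fronts meet when d_NH₃ + d_F₂ = L with d_NH₃/d_F₂ = √(M_F₂/M_NH₃) (Graham's law). Here √(M_F₂/M_NH₃) = √(38.00/17.03) = 1.494.
With d_NH₃ + d_F₂ = 940 mm, d_F₂ = 940/(1 + 1.494) = 376.9 mm.
d_NH₃ = 940 − 376.9 = 563 mm.

563 mm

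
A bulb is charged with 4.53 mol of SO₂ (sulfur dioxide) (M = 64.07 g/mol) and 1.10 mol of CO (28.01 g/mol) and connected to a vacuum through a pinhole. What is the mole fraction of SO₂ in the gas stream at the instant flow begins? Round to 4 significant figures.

0.7314

Each component's effusion rate ∝ (its partial pressure)·(1/√M) ∝ n_i/√M_i.
x_SO₂(eff) = (n_SO₂/√M_SO₂) / (n_SO₂/√M_SO₂ + n_CO/√M_CO)
= (4.53/√64.07) / (4.53/√64.07 + 1.10/√28.01) = 0.5659/(0.5659 + 0.2078) = 0.7314.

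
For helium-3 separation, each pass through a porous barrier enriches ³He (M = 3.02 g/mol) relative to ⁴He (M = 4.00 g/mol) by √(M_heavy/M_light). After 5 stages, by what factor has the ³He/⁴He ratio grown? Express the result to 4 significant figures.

2.019

The single-stage factor is √(M_heavy/M_light), so 5 stages give [√(4.00/3.02)]^5 = (4.00/3.02)^(5/2).
= 1.32450^(5/2) = 2.019.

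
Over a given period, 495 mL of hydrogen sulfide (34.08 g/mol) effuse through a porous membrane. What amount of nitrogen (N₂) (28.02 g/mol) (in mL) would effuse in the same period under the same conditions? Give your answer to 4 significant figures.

545.9 mL

By Graham's law, rate_N₂/rate_H₂S = √(M_H₂S/M_N₂) = √(34.08/28.02) = √1.216 = 1.103.
So the volume for N₂ is 495 × 1.103 = 545.9 mL.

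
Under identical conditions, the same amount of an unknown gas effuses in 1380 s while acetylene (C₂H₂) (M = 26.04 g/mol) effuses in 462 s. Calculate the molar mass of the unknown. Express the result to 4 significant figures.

232.3 g/mol

Graham's law gives t_X/t_C₂H₂ = √(M_X/M_C₂H₂).
1380/462 = 2.987 = √(M_X/26.04)
M_X = 26.04 × 2.987² = 26.04 × 8.922 = 232.3 g/mol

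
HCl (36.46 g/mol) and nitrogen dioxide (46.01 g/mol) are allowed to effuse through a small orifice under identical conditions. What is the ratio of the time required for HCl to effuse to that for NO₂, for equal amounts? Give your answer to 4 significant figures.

0.8902

From Graham's law, t_HCl/t_NO₂ = √(M_HCl/M_NO₂) = √(36.46/46.01) = √0.7924 = 0.8902.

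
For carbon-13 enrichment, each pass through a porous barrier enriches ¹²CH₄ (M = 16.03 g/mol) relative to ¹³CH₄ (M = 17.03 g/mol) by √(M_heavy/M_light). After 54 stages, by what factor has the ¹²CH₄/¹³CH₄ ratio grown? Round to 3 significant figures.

5.12

Each stage multiplies the ratio by α = √(17.03/16.03), so after 54 stages the overall factor is α^54 = (17.03/16.03)^(54/2).
= 1.06238^27 = 5.12.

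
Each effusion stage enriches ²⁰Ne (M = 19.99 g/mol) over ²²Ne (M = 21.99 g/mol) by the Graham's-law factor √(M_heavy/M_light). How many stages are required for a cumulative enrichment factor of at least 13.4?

Single-stage factor α = √(21.99/19.99), so ln α = ½ ln(1.10005) = 0.04768.
Need α^N ≥ 13.4 ⇒ N ≥ ln(13.4) / ln α = 2.595 / 0.04768 = 54.43.
So at least 55 stages are needed.

55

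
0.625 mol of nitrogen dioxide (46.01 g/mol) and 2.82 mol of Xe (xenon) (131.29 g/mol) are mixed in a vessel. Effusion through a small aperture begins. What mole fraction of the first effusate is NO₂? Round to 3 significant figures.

Effusion rate of each component ∝ n_i/√M_i (partial pressure × 1/√M).
x_NO₂(eff) = (n_NO₂/√M_NO₂) / (n_NO₂/√M_NO₂ + n_Xe/√M_Xe)
= (0.625/√46.01) / (0.625/√46.01 + 2.82/√131.29) = 0.09214/(0.09214 + 0.2461) = 0.272.

0.272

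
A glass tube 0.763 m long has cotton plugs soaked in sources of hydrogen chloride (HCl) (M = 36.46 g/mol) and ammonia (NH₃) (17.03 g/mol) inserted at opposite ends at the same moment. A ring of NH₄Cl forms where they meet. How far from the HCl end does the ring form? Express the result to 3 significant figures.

Distances travelled in equal time are proportional to diffusion rates, so d_HCl/d_NH₃ = √(M_NH₃/M_HCl) = √(17.03/36.46) = 0.6834.
With d_HCl + d_NH₃ = 0.763 m, d_NH₃ = 0.763/(1 + 0.6834) = 0.4532 m.
d_HCl = 0.763 − 0.4532 = 0.310 m.

0.310 m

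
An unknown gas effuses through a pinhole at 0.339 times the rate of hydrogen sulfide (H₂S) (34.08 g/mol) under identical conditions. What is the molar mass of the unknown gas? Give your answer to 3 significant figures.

Since effusion rate ∝ 1/√M, rate_X/rate_H₂S = √(M_H₂S/M_X).
0.339 = √(34.08/M_X)
M_X = 34.08 / 0.339² = 34.08 / 0.1149 = 297 g/mol

297 g/mol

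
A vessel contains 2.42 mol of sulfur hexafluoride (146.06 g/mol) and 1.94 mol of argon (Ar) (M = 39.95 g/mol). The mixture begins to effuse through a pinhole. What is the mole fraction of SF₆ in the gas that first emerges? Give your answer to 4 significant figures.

0.3948

The effusion rate of species i is ∝ p_i/√M_i ∝ n_i/√M_i.
Mole fraction of SF₆ in the effusate = (n_SF₆/√M_SF₆) / (n_SF₆/√M_SF₆ + n_Ar/√M_Ar)
= (2.42/√146.06) / (2.42/√146.06 + 1.94/√39.95) = 0.2002/(0.2002 + 0.3069) = 0.3948.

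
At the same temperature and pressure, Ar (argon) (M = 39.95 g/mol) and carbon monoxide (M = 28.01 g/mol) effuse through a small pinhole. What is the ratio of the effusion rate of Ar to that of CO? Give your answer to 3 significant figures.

0.837

By Graham's law, rate_Ar/rate_CO = √(M_CO/M_Ar) = √(28.01/39.95) = √0.7011 = 0.837.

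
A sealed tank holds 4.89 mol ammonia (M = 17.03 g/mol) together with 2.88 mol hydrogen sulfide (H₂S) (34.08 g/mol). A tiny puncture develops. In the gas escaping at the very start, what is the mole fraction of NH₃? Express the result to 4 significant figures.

The effusion rate of species i is ∝ p_i/√M_i ∝ n_i/√M_i.
x_NH₃(eff) = (n_NH₃/√M_NH₃) / (n_NH₃/√M_NH₃ + n_H₂S/√M_H₂S)
= (4.89/√17.03) / (4.89/√17.03 + 2.88/√34.08) = 1.185/(1.185 + 0.4933) = 0.7060.

0.7060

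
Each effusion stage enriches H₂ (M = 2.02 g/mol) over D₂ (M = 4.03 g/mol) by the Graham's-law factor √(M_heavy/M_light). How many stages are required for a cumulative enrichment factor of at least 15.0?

With α = √(4.03/2.02) per stage, ln α = ½ ln(1.99505) = 0.3453.
Need α^N ≥ 15.0 ⇒ N ≥ ln(15.0) / ln α = 2.708 / 0.3453 = 7.84.
So at least 8 stages are needed.

8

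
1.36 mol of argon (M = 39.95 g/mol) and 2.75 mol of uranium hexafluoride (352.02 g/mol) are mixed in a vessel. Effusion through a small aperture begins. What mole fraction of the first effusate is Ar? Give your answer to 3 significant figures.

Rate_i ∝ x_i/√M_i (Graham's law weighted by mole fraction), so the effusate composition follows n_i/√M_i.
x_Ar(eff) = (n_Ar/√M_Ar) / (n_Ar/√M_Ar + n_UF₆/√M_UF₆)
= (1.36/√39.95) / (1.36/√39.95 + 2.75/√352.02) = 0.2152/(0.2152 + 0.1466) = 0.595.

0.595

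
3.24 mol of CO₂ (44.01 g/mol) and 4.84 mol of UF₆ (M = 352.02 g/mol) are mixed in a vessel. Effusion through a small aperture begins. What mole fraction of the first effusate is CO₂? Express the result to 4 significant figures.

The effusion rate of species i is ∝ p_i/√M_i ∝ n_i/√M_i.
So x_CO₂ in the escaping gas = (n_CO₂/√M_CO₂) / Σ(n_i/√M_i)
= (3.24/√44.01) / (3.24/√44.01 + 4.84/√352.02) = 0.4884/(0.4884 + 0.2580) = 0.6544.

0.6544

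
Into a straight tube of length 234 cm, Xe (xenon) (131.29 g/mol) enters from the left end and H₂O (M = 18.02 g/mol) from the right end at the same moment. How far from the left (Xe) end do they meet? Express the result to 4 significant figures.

Graham's law gives d_Xe/d_H₂O = rate_Xe/rate_H₂O = √(M_H₂O/M_Xe) = √(18.02/131.29) = 0.3705.
With d_Xe + d_H₂O = 234 cm, d_H₂O = 234/(1 + 0.3705) = 170.7 cm.
d_Xe = 234 − 170.7 = 63.26 cm.

63.26 cm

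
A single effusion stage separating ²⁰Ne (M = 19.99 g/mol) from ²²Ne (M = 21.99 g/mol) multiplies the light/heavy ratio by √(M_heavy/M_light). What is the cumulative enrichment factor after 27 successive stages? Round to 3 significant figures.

Overall factor = α^27 with α = √(21.99/19.99), i.e. (21.99/19.99)^(27/2).
= 1.10005^(27/2) = 3.62.

3.62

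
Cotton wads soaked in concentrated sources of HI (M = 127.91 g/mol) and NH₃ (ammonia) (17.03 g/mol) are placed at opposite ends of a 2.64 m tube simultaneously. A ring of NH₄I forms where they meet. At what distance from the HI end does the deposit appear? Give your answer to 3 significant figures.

The fronts meet when d_HI + d_NH₃ = L with d_HI/d_NH₃ = √(M_NH₃/M_HI) (Graham's law). Here √(M_NH₃/M_HI) = √(17.03/127.91) = 0.3649.
With d_HI + d_NH₃ = 2.64 m, d_NH₃ = 2.64/(1 + 0.3649) = 1.934 m.
d_HI = 2.64 − 1.934 = 0.706 m.

0.706 m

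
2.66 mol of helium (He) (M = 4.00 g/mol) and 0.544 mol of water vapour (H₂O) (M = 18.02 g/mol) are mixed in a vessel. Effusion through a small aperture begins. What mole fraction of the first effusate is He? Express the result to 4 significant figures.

0.9121

Rate_i ∝ x_i/√M_i (Graham's law weighted by mole fraction), so the effusate composition follows n_i/√M_i.
So x_He in the escaping gas = (n_He/√M_He) / Σ(n_i/√M_i)
= (2.66/√4.00) / (2.66/√4.00 + 0.544/√18.02) = 1.330/(1.330 + 0.1282) = 0.9121.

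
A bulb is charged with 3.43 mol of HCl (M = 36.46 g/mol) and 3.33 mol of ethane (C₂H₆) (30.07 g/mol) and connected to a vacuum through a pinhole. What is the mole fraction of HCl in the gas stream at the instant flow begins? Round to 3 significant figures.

0.483

Rate_i ∝ x_i/√M_i (Graham's law weighted by mole fraction), so the effusate composition follows n_i/√M_i.
x_HCl(eff) = (n_HCl/√M_HCl) / (n_HCl/√M_HCl + n_C₂H₆/√M_C₂H₆)
= (3.43/√36.46) / (3.43/√36.46 + 3.33/√30.07) = 0.5680/(0.5680 + 0.6073) = 0.483.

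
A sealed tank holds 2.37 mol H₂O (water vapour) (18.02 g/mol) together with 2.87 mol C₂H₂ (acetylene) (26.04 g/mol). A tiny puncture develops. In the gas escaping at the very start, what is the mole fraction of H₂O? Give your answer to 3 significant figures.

0.498

Each component's effusion rate ∝ (its partial pressure)·(1/√M) ∝ n_i/√M_i.
x_H₂O(eff) = (n_H₂O/√M_H₂O) / (n_H₂O/√M_H₂O + n_C₂H₂/√M_C₂H₂)
= (2.37/√18.02) / (2.37/√18.02 + 2.87/√26.04) = 0.5583/(0.5583 + 0.5624) = 0.498.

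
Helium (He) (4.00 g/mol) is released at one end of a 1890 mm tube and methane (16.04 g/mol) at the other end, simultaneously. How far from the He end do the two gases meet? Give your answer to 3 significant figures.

1260 mm

Graham's law gives d_He/d_CH₄ = rate_He/rate_CH₄ = √(M_CH₄/M_He) = √(16.04/4.00) = 2.002.
With d_He + d_CH₄ = 1890 mm, d_CH₄ = 1890/(1 + 2.002) = 629.5 mm.
d_He = 1890 − 629.5 = 1260 mm.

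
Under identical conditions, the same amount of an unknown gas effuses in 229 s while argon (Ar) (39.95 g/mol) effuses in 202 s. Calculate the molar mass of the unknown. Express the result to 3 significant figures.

Since effusion rate ∝ 1/√M, t_X/t_Ar = √(M_X/M_Ar).
229/202 = 1.134 = √(M_X/39.95)
M_X = 39.95 × 1.134² = 39.95 × 1.285 = 51.3 g/mol

51.3 g/mol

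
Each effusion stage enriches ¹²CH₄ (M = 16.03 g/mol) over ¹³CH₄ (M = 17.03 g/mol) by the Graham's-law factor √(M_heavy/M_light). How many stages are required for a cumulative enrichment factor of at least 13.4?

Single-stage factor α = √(17.03/16.03), so ln α = ½ ln(1.06238) = 0.03026.
Need α^N ≥ 13.4 ⇒ N ≥ ln(13.4) / ln α = 2.595 / 0.03026 = 85.77.
Rounding up, N = 86 stages.

86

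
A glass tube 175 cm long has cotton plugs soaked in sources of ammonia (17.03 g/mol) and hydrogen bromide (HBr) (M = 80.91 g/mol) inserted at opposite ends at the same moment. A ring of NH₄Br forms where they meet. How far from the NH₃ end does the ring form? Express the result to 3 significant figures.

The fronts meet when d_NH₃ + d_HBr = L with d_NH₃/d_HBr = √(M_HBr/M_NH₃) (Graham's law). Here √(M_HBr/M_NH₃) = √(80.91/17.03) = 2.180.
With d_NH₃ + d_HBr = 175 cm, d_HBr = 175/(1 + 2.180) = 55.04 cm.
d_NH₃ = 175 − 55.04 = 120 cm.

120 cm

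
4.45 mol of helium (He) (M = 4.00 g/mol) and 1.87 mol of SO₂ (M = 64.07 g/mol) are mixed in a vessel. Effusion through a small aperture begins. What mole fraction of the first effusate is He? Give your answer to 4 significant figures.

0.9050

The effusion rate of species i is ∝ p_i/√M_i ∝ n_i/√M_i.
x_He(eff) = (n_He/√M_He) / (n_He/√M_He + n_SO₂/√M_SO₂)
= (4.45/√4.00) / (4.45/√4.00 + 1.87/√64.07) = 2.225/(2.225 + 0.2336) = 0.9050.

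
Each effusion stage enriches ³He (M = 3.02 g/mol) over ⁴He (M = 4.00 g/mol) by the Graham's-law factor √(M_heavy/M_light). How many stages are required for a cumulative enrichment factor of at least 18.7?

Per stage α = (4.00/3.02)^(1/2) = 1.32450^0.5, giving ln α = 0.1405.
Need α^N ≥ 18.7 ⇒ N ≥ ln(18.7) / ln α = 2.929 / 0.1405 = 20.84.
Rounding up, N = 21 stages.

21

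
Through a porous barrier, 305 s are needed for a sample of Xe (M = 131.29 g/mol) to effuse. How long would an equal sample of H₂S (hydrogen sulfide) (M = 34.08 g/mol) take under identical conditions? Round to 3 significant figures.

Graham's law gives t_H₂S/t_Xe = √(M_H₂S/M_Xe) = √(34.08/131.29) = √0.2596 = 0.5095.
So the time for H₂S is 305 × 0.5095 = 155 s.

155 s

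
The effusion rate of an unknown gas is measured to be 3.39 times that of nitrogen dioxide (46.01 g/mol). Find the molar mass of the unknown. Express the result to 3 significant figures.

4.00 g/mol

By Graham's law, rate_X/rate_NO₂ = √(M_NO₂/M_X).
3.39 = √(46.01/M_X)
M_X = 46.01 / 3.39² = 46.01 / 11.49 = 4.00 g/mol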